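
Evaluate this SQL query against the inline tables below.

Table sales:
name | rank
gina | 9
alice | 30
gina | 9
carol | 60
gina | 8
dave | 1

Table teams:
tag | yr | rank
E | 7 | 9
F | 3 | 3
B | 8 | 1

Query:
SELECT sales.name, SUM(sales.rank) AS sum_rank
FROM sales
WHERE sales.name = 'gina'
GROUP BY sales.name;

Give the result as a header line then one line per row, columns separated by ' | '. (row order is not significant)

After WHERE (3 rows):
sales.name | sales.rank
gina | 9
gina | 9
gina | 8
After GROUP BY (1 rows):
sales.name | sum_rank
gina | 26

== RESULT ==
sales.name | sum_rank
gina | 26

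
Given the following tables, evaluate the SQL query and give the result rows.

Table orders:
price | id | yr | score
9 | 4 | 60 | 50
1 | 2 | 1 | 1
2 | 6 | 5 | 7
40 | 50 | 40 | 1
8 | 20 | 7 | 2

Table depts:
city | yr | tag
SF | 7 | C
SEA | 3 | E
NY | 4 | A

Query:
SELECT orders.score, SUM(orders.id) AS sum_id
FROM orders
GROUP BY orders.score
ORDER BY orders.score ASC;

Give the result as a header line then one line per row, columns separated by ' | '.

== RESULT ==
orders.score | sum_id
1 | 52
2 | 20
7 | 6
50 | 4

Derivation:
After GROUP BY (4 rows):
orders.score | sum_id
50 | 4
1 | 52
7 | 6
2 | 20
After ORDER BY (4 rows):
orders.score | sum_id
1 | 52
2 | 20
7 | 6
50 | 4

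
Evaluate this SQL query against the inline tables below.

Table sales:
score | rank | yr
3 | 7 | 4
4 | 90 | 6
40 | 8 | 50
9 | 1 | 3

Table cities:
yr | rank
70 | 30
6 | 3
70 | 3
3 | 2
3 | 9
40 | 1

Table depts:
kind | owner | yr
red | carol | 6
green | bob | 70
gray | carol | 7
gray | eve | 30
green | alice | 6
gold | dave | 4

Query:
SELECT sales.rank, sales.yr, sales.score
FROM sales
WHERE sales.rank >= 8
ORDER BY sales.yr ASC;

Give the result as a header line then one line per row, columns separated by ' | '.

After WHERE (2 rows):
sales.score | sales.rank | sales.yr
4 | 90 | 6
40 | 8 | 50
After SELECT (2 rows):
sales.rank | sales.yr | sales.score
90 | 6 | 4
8 | 50 | 40
After ORDER BY (2 rows):
sales.rank | sales.yr | sales.score
90 | 6 | 4
8 | 50 | 40

== RESULT ==
sales.rank | sales.yr | sales.score
90 | 6 | 4
8 | 50 | 40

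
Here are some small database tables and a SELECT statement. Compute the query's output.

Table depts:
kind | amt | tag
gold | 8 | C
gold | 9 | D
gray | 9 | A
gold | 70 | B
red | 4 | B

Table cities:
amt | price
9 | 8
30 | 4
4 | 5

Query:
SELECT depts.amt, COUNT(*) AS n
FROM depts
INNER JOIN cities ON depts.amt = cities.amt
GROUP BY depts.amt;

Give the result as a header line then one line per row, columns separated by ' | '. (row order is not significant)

After JOIN cities (3 rows):
depts.kind | depts.amt | depts.tag | cities.amt | cities.price
gold | 9 | D | 9 | 8
gray | 9 | A | 9 | 8
red | 4 | B | 4 | 5
After GROUP BY (2 rows):
depts.amt | n
9 | 2
4 | 1

== RESULT ==
depts.amt | n
9 | 2
4 | 1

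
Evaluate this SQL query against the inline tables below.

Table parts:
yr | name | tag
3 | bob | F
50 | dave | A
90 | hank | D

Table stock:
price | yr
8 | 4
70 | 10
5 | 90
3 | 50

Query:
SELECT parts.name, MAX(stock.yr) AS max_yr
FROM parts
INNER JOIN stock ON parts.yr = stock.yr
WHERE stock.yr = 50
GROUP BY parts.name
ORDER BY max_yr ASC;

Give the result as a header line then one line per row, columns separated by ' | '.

== RESULT ==
parts.name | max_yr
dave | 50

Derivation:
After JOIN stock (2 rows):
parts.yr | parts.name | parts.tag | stock.price | stock.yr
50 | dave | A | 3 | 50
90 | hank | D | 5 | 90
After WHERE (1 rows):
parts.yr | parts.name | parts.tag | stock.price | stock.yr
50 | dave | A | 3 | 50
After GROUP BY (1 rows):
parts.name | max_yr
dave | 50
After ORDER BY (1 rows):
parts.name | max_yr
dave | 50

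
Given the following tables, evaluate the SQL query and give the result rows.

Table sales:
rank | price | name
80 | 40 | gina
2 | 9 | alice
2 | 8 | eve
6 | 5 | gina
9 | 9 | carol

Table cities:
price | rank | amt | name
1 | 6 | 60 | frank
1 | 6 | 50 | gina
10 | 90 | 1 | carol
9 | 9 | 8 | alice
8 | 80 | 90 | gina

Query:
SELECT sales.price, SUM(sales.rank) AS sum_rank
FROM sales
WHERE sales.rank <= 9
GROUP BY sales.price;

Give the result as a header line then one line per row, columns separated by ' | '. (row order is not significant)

After WHERE (4 rows):
sales.rank | sales.price | sales.name
2 | 9 | alice
2 | 8 | eve
6 | 5 | gina
9 | 9 | carol
After GROUP BY (3 rows):
sales.price | sum_rank
9 | 11
8 | 2
5 | 6

== RESULT ==
sales.price | sum_rank
9 | 11
8 | 2
5 | 6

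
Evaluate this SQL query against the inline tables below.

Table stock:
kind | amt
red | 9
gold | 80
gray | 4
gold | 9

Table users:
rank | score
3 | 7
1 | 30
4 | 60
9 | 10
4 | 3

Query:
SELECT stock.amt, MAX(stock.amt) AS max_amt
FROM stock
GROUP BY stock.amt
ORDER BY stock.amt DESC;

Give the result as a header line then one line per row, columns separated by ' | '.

After GROUP BY (3 rows):
stock.amt | max_amt
9 | 9
80 | 80
4 | 4
After ORDER BY (3 rows):
stock.amt | max_amt
80 | 80
9 | 9
4 | 4

== RESULT ==
stock.amt | max_amt
80 | 80
9 | 9
4 | 4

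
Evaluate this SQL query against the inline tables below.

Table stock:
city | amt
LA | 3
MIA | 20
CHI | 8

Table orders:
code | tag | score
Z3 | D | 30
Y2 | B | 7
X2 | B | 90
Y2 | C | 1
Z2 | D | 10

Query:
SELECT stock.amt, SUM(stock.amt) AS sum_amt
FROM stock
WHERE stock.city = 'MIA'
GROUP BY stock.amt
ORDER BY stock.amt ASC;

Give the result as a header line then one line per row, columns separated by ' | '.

== RESULT ==
stock.amt | sum_amt
20 | 20

Derivation:
After WHERE (1 rows):
stock.city | stock.amt
MIA | 20
After GROUP BY (1 rows):
stock.amt | sum_amt
20 | 20
After ORDER BY (1 rows):
stock.amt | sum_amt
20 | 20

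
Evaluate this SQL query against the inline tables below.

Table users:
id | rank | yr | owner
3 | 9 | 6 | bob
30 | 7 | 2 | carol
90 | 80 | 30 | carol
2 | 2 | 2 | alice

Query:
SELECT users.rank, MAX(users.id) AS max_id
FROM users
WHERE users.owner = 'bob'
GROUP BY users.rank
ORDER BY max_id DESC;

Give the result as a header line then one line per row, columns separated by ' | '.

After WHERE (1 rows):
users.id | users.rank | users.yr | users.owner
3 | 9 | 6 | bob
After GROUP BY (1 rows):
users.rank | max_id
9 | 3
After ORDER BY (1 rows):
users.rank | max_id
9 | 3

== RESULT ==
users.rank | max_id
9 | 3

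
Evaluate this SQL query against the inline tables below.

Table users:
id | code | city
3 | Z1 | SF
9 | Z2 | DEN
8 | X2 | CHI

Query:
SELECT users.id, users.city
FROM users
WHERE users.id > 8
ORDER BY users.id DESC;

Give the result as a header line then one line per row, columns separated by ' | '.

== RESULT ==
users.id | users.city
9 | DEN

Derivation:
After WHERE (1 rows):
users.id | users.code | users.city
9 | Z2 | DEN
After SELECT (1 rows):
users.id | users.city
9 | DEN
After ORDER BY (1 rows):
users.id | users.city
9 | DEN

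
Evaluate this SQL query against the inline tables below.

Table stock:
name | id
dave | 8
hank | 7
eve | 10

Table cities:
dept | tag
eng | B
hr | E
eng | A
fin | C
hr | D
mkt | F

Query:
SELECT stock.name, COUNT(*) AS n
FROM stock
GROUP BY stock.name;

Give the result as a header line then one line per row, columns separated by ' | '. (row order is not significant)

After GROUP BY (3 rows):
stock.name | n
dave | 1
hank | 1
eve | 1

== RESULT ==
stock.name | n
dave | 1
hank | 1
eve | 1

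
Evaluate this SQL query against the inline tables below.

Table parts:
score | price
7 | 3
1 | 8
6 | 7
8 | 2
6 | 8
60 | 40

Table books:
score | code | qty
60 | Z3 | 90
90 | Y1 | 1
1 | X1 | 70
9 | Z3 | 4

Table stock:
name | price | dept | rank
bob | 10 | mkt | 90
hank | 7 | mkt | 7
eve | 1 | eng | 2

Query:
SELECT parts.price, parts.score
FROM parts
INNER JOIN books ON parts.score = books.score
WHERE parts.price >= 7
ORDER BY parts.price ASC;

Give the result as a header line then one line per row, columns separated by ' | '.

== RESULT ==
parts.price | parts.score
8 | 1
40 | 60

Derivation:
After JOIN books (2 rows):
parts.score | parts.price | books.score | books.code | books.qty
1 | 8 | 1 | X1 | 70
60 | 40 | 60 | Z3 | 90
After WHERE (2 rows):
parts.score | parts.price | books.score | books.code | books.qty
1 | 8 | 1 | X1 | 70
60 | 40 | 60 | Z3 | 90
After SELECT (2 rows):
parts.price | parts.score
8 | 1
40 | 60
After ORDER BY (2 rows):
parts.price | parts.score
8 | 1
40 | 60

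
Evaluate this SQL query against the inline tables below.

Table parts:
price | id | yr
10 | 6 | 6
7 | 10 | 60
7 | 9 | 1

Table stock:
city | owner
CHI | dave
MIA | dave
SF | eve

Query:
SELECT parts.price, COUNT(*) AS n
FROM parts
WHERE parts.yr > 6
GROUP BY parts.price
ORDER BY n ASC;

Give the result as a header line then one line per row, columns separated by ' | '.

== RESULT ==
parts.price | n
7 | 1

Derivation:
After WHERE (1 rows):
parts.price | parts.id | parts.yr
7 | 10 | 60
After GROUP BY (1 rows):
parts.price | n
7 | 1
After ORDER BY (1 rows):
parts.price | n
7 | 1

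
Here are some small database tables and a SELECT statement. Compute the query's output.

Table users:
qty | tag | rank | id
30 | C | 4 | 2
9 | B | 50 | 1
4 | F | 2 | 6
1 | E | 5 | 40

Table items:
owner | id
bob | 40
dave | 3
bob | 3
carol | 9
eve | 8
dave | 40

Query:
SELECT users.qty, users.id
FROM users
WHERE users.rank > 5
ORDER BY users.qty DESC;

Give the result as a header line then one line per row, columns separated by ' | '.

== RESULT ==
users.qty | users.id
9 | 1

Derivation:
After WHERE (1 rows):
users.qty | users.tag | users.rank | users.id
9 | B | 50 | 1
After SELECT (1 rows):
users.qty | users.id
9 | 1
After ORDER BY (1 rows):
users.qty | users.id
9 | 1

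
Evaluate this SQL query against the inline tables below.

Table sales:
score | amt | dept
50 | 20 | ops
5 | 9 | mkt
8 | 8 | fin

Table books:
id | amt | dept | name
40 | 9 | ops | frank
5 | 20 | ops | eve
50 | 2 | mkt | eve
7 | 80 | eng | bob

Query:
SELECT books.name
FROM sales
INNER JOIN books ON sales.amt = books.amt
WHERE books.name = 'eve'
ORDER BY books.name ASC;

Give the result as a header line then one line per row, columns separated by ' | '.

== RESULT ==
books.name
eve

Derivation:
After JOIN books (2 rows):
sales.score | sales.amt | sales.dept | books.id | books.amt | books.dept | books.name
50 | 20 | ops | 5 | 20 | ops | eve
5 | 9 | mkt | 40 | 9 | ops | frank
After WHERE (1 rows):
sales.score | sales.amt | sales.dept | books.id | books.amt | books.dept | books.name
50 | 20 | ops | 5 | 20 | ops | eve
After SELECT (1 rows):
books.name
eve
After ORDER BY (1 rows):
books.name
eve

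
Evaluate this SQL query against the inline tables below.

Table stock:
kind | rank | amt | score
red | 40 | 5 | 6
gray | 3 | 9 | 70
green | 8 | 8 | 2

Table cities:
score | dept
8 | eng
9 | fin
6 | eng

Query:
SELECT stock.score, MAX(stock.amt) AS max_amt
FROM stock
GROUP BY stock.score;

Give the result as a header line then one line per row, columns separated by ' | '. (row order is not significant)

After GROUP BY (3 rows):
stock.score | max_amt
6 | 5
70 | 9
2 | 8

== RESULT ==
stock.score | max_amt
6 | 5
70 | 9
2 | 8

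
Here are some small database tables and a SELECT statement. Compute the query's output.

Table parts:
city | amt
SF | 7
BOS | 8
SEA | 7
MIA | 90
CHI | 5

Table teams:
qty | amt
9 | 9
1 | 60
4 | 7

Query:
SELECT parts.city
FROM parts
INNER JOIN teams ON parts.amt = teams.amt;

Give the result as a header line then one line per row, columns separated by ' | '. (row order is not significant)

After JOIN teams (2 rows):
parts.city | parts.amt | teams.qty | teams.amt
SF | 7 | 4 | 7
SEA | 7 | 4 | 7
After SELECT (2 rows):
parts.city
SF
SEA

== RESULT ==
parts.city
SF
SEA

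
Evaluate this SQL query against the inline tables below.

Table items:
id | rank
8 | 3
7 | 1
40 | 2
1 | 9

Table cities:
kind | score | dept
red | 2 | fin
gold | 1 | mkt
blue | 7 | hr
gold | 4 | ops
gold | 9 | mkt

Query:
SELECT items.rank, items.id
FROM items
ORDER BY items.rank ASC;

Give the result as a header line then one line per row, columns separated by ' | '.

After SELECT (4 rows):
items.rank | items.id
3 | 8
1 | 7
2 | 40
9 | 1
After ORDER BY (4 rows):
items.rank | items.id
1 | 7
2 | 40
3 | 8
9 | 1

== RESULT ==
items.rank | items.id
1 | 7
2 | 40
3 | 8
9 | 1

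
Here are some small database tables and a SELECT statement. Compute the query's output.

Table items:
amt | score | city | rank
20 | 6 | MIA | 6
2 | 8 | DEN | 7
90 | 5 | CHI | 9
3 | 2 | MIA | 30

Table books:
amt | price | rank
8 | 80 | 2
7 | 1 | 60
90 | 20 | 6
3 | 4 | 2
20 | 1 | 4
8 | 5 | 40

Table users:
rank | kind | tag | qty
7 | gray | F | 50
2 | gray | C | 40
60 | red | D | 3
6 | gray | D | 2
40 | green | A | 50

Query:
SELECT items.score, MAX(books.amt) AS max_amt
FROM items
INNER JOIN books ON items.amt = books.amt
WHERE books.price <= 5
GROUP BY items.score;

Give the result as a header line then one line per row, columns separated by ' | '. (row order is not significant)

After JOIN books (3 rows):
items.amt | items.score | items.city | items.rank | books.amt | books.price | books.rank
20 | 6 | MIA | 6 | 20 | 1 | 4
90 | 5 | CHI | 9 | 90 | 20 | 6
3 | 2 | MIA | 30 | 3 | 4 | 2
After WHERE (2 rows):
items.amt | items.score | items.city | items.rank | books.amt | books.price | books.rank
20 | 6 | MIA | 6 | 20 | 1 | 4
3 | 2 | MIA | 30 | 3 | 4 | 2
After GROUP BY (2 rows):
items.score | max_amt
6 | 20
2 | 3

== RESULT ==
items.score | max_amt
6 | 20
2 | 3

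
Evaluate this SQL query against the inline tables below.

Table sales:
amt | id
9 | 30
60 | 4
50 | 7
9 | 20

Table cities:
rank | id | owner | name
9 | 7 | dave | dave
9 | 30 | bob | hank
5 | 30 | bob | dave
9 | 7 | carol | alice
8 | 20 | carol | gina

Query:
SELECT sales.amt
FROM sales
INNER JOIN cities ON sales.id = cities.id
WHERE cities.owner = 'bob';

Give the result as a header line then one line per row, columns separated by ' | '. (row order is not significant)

After JOIN cities (5 rows):
sales.amt | sales.id | cities.rank | cities.id | cities.owner | cities.name
9 | 30 | 9 | 30 | bob | hank
9 | 30 | 5 | 30 | bob | dave
50 | 7 | 9 | 7 | dave | dave
50 | 7 | 9 | 7 | carol | alice
9 | 20 | 8 | 20 | carol | gina
After WHERE (2 rows):
sales.amt | sales.id | cities.rank | cities.id | cities.owner | cities.name
9 | 30 | 9 | 30 | bob | hank
9 | 30 | 5 | 30 | bob | dave
After SELECT (2 rows):
sales.amt
9
9

== RESULT ==
sales.amt
9
9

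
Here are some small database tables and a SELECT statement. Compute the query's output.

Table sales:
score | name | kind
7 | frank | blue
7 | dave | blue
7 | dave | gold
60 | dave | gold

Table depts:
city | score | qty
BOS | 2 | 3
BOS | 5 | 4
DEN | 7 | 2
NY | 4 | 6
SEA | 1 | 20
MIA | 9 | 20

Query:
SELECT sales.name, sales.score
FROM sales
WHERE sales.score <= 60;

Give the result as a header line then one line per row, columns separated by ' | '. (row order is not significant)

After WHERE (4 rows):
sales.score | sales.name | sales.kind
7 | frank | blue
7 | dave | blue
7 | dave | gold
60 | dave | gold
After SELECT (4 rows):
sales.name | sales.score
frank | 7
dave | 7
dave | 7
dave | 60

== RESULT ==
sales.name | sales.score
frank | 7
dave | 7
dave | 7
dave | 60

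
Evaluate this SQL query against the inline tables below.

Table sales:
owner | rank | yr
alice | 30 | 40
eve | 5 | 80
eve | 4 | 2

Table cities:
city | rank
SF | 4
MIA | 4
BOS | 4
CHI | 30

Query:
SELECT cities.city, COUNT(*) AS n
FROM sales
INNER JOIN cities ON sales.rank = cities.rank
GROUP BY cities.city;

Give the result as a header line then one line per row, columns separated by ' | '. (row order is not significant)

== RESULT ==
cities.city | n
CHI | 1
SF | 1
MIA | 1
BOS | 1

Derivation:
After JOIN cities (4 rows):
sales.owner | sales.rank | sales.yr | cities.city | cities.rank
alice | 30 | 40 | CHI | 30
eve | 4 | 2 | SF | 4
eve | 4 | 2 | MIA | 4
eve | 4 | 2 | BOS | 4
After GROUP BY (4 rows):
cities.city | n
CHI | 1
SF | 1
MIA | 1
BOS | 1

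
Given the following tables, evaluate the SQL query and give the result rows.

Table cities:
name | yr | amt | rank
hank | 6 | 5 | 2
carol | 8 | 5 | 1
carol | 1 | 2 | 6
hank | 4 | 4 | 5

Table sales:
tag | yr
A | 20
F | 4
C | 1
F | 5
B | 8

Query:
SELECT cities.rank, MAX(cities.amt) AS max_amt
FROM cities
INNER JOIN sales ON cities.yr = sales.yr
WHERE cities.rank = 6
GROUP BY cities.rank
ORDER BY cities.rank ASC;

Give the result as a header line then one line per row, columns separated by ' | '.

== RESULT ==
cities.rank | max_amt
6 | 2

Derivation:
After JOIN sales (3 rows):
cities.name | cities.yr | cities.amt | cities.rank | sales.tag | sales.yr
carol | 8 | 5 | 1 | B | 8
carol | 1 | 2 | 6 | C | 1
hank | 4 | 4 | 5 | F | 4
After WHERE (1 rows):
cities.name | cities.yr | cities.amt | cities.rank | sales.tag | sales.yr
carol | 1 | 2 | 6 | C | 1
After GROUP BY (1 rows):
cities.rank | max_amt
6 | 2
After ORDER BY (1 rows):
cities.rank | max_amt
6 | 2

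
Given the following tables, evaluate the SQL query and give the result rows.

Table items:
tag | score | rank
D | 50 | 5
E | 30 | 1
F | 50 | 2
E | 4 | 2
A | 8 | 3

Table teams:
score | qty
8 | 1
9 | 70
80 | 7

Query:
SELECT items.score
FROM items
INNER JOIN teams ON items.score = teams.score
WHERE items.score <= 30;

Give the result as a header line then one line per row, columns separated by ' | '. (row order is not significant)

After JOIN teams (1 rows):
items.tag | items.score | items.rank | teams.score | teams.qty
A | 8 | 3 | 8 | 1
After WHERE (1 rows):
items.tag | items.score | items.rank | teams.score | teams.qty
A | 8 | 3 | 8 | 1
After SELECT (1 rows):
items.score
8

== RESULT ==
items.score
8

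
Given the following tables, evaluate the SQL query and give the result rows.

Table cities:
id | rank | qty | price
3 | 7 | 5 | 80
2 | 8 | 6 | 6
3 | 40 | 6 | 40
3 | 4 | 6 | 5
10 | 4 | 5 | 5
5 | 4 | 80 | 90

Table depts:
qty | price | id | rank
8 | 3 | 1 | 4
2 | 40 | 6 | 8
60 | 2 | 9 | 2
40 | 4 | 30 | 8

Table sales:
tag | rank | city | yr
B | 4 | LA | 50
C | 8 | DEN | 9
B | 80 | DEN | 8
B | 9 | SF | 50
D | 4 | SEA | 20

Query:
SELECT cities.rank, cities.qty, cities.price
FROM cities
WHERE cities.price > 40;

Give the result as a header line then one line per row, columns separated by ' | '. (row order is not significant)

After WHERE (2 rows):
cities.id | cities.rank | cities.qty | cities.price
3 | 7 | 5 | 80
5 | 4 | 80 | 90
After SELECT (2 rows):
cities.rank | cities.qty | cities.price
7 | 5 | 80
4 | 80 | 90

== RESULT ==
cities.rank | cities.qty | cities.price
7 | 5 | 80
4 | 80 | 90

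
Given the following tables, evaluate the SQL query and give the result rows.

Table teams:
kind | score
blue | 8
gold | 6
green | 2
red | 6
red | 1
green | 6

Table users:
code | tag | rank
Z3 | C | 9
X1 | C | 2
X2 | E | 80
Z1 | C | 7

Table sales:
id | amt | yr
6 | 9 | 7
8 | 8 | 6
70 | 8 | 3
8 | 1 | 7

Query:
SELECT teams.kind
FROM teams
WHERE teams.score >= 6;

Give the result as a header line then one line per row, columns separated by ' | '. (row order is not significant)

== RESULT ==
teams.kind
blue
gold
red
green

Derivation:
After WHERE (4 rows):
teams.kind | teams.score
blue | 8
gold | 6
red | 6
green | 6
After SELECT (4 rows):
teams.kind
blue
gold
red
green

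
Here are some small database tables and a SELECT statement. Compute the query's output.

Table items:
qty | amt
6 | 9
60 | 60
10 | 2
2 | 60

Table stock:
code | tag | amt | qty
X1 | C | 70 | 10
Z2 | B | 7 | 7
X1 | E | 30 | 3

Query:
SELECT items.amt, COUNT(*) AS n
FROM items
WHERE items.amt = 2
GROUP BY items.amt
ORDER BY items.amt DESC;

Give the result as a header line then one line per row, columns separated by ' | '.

== RESULT ==
items.amt | n
2 | 1

Derivation:
After WHERE (1 rows):
items.qty | items.amt
10 | 2
After GROUP BY (1 rows):
items.amt | n
2 | 1
After ORDER BY (1 rows):
items.amt | n
2 | 1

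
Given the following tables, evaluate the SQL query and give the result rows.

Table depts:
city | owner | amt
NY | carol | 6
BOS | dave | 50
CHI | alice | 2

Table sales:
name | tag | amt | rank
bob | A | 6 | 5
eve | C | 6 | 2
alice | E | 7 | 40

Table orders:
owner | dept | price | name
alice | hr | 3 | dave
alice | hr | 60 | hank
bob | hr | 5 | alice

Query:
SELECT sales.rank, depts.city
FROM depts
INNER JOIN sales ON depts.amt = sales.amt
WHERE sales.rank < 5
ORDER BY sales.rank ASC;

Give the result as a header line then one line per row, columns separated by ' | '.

== RESULT ==
sales.rank | depts.city
2 | NY

Derivation:
After JOIN sales (2 rows):
depts.city | depts.owner | depts.amt | sales.name | sales.tag | sales.amt | sales.rank
NY | carol | 6 | bob | A | 6 | 5
NY | carol | 6 | eve | C | 6 | 2
After WHERE (1 rows):
depts.city | depts.owner | depts.amt | sales.name | sales.tag | sales.amt | sales.rank
NY | carol | 6 | eve | C | 6 | 2
After SELECT (1 rows):
sales.rank | depts.city
2 | NY
After ORDER BY (1 rows):
sales.rank | depts.city
2 | NY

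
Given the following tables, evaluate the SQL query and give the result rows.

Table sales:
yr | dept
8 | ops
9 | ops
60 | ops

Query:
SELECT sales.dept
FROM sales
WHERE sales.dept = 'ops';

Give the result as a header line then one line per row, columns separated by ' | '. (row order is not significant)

After WHERE (3 rows):
sales.yr | sales.dept
8 | ops
9 | ops
60 | ops
After SELECT (3 rows):
sales.dept
ops
ops
ops

== RESULT ==
sales.dept
ops
ops
ops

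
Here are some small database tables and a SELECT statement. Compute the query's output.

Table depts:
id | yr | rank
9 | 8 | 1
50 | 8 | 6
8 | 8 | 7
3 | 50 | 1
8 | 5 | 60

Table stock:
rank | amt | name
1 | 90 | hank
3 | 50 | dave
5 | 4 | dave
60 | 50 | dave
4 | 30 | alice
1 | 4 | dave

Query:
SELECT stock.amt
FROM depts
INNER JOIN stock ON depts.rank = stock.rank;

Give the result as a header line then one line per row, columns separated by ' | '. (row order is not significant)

After JOIN stock (5 rows):
depts.id | depts.yr | depts.rank | stock.rank | stock.amt | stock.name
9 | 8 | 1 | 1 | 90 | hank
9 | 8 | 1 | 1 | 4 | dave
3 | 50 | 1 | 1 | 90 | hank
3 | 50 | 1 | 1 | 4 | dave
8 | 5 | 60 | 60 | 50 | dave
After SELECT (5 rows):
stock.amt
90
4
90
4
50

== RESULT ==
stock.amt
90
4
90
4
50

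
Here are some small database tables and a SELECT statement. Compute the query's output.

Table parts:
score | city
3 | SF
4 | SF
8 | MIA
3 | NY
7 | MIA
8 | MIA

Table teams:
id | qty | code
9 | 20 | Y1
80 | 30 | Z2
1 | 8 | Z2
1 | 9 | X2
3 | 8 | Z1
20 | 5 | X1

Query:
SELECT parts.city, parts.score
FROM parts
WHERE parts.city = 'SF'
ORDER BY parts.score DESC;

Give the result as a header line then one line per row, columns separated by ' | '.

== RESULT ==
parts.city | parts.score
SF | 4
SF | 3

Derivation:
After WHERE (2 rows):
parts.score | parts.city
3 | SF
4 | SF
After SELECT (2 rows):
parts.city | parts.score
SF | 3
SF | 4
After ORDER BY (2 rows):
parts.city | parts.score
SF | 4
SF | 3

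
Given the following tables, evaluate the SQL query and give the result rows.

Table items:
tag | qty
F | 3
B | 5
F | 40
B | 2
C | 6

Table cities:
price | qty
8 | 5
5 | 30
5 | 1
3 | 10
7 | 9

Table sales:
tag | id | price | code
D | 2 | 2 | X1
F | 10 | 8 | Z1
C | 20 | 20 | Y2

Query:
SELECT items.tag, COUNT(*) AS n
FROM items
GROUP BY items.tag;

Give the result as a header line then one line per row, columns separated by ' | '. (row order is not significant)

== RESULT ==
items.tag | n
F | 2
B | 2
C | 1

Derivation:
After GROUP BY (3 rows):
items.tag | n
F | 2
B | 2
C | 1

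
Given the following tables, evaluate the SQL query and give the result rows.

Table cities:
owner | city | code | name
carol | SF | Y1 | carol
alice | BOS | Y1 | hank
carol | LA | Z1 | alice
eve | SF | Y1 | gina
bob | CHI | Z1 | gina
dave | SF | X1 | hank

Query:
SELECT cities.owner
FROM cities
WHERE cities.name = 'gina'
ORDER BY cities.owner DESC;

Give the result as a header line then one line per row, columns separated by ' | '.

== RESULT ==
cities.owner
eve
bob

Derivation:
After WHERE (2 rows):
cities.owner | cities.city | cities.code | cities.name
eve | SF | Y1 | gina
bob | CHI | Z1 | gina
After SELECT (2 rows):
cities.owner
eve
bob
After ORDER BY (2 rows):
cities.owner
eve
bob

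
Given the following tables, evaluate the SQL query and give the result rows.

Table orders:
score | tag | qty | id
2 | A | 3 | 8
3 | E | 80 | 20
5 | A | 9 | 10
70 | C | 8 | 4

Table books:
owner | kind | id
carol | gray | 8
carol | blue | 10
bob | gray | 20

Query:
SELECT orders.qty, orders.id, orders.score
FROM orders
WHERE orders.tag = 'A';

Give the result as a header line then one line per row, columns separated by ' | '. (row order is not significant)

After WHERE (2 rows):
orders.score | orders.tag | orders.qty | orders.id
2 | A | 3 | 8
5 | A | 9 | 10
After SELECT (2 rows):
orders.qty | orders.id | orders.score
3 | 8 | 2
9 | 10 | 5

== RESULT ==
orders.qty | orders.id | orders.score
3 | 8 | 2
9 | 10 | 5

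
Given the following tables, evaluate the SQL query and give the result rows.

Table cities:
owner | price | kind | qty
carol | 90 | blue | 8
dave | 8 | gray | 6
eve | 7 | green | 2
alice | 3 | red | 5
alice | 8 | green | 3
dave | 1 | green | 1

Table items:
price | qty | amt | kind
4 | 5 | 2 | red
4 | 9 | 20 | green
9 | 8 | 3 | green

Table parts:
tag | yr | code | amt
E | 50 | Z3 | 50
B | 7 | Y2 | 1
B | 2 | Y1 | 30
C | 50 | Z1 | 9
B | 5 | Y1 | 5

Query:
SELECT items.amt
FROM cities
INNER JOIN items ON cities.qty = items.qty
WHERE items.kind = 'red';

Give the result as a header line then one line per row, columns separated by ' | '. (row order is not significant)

After JOIN items (2 rows):
cities.owner | cities.price | cities.kind | cities.qty | items.price | items.qty | items.amt | items.kind
carol | 90 | blue | 8 | 9 | 8 | 3 | green
alice | 3 | red | 5 | 4 | 5 | 2 | red
After WHERE (1 rows):
cities.owner | cities.price | cities.kind | cities.qty | items.price | items.qty | items.amt | items.kind
alice | 3 | red | 5 | 4 | 5 | 2 | red
After SELECT (1 rows):
items.amt
2

== RESULT ==
items.amt
2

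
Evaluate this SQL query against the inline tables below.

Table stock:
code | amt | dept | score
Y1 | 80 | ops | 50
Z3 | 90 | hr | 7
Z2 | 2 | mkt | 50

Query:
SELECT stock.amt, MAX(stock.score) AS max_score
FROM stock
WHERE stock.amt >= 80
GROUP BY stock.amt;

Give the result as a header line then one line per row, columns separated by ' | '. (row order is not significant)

After WHERE (2 rows):
stock.code | stock.amt | stock.dept | stock.score
Y1 | 80 | ops | 50
Z3 | 90 | hr | 7
After GROUP BY (2 rows):
stock.amt | max_score
80 | 50
90 | 7

== RESULT ==
stock.amt | max_score
80 | 50
90 | 7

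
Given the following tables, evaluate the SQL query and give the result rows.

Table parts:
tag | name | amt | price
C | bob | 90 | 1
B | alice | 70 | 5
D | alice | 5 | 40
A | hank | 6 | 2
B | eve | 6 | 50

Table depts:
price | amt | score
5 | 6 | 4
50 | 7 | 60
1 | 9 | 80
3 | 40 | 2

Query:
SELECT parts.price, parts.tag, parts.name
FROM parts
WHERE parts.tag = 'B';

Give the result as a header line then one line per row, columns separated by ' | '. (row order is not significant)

== RESULT ==
parts.price | parts.tag | parts.name
5 | B | alice
50 | B | eve

Derivation:
After WHERE (2 rows):
parts.tag | parts.name | parts.amt | parts.price
B | alice | 70 | 5
B | eve | 6 | 50
After SELECT (2 rows):
parts.price | parts.tag | parts.name
5 | B | alice
50 | B | eve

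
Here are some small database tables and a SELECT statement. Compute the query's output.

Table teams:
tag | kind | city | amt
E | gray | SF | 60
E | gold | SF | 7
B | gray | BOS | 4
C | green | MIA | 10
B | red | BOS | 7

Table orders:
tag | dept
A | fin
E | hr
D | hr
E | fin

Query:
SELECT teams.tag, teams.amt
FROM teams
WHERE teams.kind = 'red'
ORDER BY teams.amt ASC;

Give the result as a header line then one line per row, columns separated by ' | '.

== RESULT ==
teams.tag | teams.amt
B | 7

Derivation:
After WHERE (1 rows):
teams.tag | teams.kind | teams.city | teams.amt
B | red | BOS | 7
After SELECT (1 rows):
teams.tag | teams.amt
B | 7
After ORDER BY (1 rows):
teams.tag | teams.amt
B | 7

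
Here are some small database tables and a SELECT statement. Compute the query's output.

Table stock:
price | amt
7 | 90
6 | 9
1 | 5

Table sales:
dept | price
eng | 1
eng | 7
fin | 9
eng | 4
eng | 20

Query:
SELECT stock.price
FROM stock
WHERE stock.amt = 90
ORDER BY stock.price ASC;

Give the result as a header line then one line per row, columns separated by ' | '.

After WHERE (1 rows):
stock.price | stock.amt
7 | 90
After SELECT (1 rows):
stock.price
7
After ORDER BY (1 rows):
stock.price
7

== RESULT ==
stock.price
7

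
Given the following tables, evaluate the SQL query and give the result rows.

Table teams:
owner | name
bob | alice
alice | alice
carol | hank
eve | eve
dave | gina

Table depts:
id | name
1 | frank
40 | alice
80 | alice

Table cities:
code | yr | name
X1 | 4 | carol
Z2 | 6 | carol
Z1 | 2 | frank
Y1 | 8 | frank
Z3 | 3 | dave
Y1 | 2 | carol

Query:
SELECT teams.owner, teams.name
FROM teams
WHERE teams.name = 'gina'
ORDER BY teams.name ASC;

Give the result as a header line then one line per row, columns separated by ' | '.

== RESULT ==
teams.owner | teams.name
dave | gina

Derivation:
After WHERE (1 rows):
teams.owner | teams.name
dave | gina
After SELECT (1 rows):
teams.owner | teams.name
dave | gina
After ORDER BY (1 rows):
teams.owner | teams.name
dave | gina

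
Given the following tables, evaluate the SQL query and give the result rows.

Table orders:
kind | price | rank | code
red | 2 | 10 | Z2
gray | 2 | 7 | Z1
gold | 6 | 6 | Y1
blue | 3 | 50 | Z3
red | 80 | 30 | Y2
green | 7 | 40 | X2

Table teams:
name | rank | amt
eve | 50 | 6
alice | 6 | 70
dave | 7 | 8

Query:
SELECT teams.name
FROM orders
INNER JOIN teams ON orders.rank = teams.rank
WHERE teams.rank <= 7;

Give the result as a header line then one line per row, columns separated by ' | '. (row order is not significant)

After JOIN teams (3 rows):
orders.kind | orders.price | orders.rank | orders.code | teams.name | teams.rank | teams.amt
gray | 2 | 7 | Z1 | dave | 7 | 8
gold | 6 | 6 | Y1 | alice | 6 | 70
blue | 3 | 50 | Z3 | eve | 50 | 6
After WHERE (2 rows):
orders.kind | orders.price | orders.rank | orders.code | teams.name | teams.rank | teams.amt
gray | 2 | 7 | Z1 | dave | 7 | 8
gold | 6 | 6 | Y1 | alice | 6 | 70
After SELECT (2 rows):
teams.name
dave
alice

== RESULT ==
teams.name
dave
alice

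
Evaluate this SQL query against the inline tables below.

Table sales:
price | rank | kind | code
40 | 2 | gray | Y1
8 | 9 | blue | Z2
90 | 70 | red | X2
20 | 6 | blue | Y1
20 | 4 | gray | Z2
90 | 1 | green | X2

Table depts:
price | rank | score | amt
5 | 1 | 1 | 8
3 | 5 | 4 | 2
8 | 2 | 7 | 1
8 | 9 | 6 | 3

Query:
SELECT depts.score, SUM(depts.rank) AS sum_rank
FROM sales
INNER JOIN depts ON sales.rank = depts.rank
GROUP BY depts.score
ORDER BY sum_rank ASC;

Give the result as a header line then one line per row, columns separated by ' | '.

After JOIN depts (3 rows):
sales.price | sales.rank | sales.kind | sales.code | depts.price | depts.rank | depts.score | depts.amt
40 | 2 | gray | Y1 | 8 | 2 | 7 | 1
8 | 9 | blue | Z2 | 8 | 9 | 6 | 3
90 | 1 | green | X2 | 5 | 1 | 1 | 8
After GROUP BY (3 rows):
depts.score | sum_rank
7 | 2
6 | 9
1 | 1
After ORDER BY (3 rows):
depts.score | sum_rank
1 | 1
7 | 2
6 | 9

== RESULT ==
depts.score | sum_rank
1 | 1
7 | 2
6 | 9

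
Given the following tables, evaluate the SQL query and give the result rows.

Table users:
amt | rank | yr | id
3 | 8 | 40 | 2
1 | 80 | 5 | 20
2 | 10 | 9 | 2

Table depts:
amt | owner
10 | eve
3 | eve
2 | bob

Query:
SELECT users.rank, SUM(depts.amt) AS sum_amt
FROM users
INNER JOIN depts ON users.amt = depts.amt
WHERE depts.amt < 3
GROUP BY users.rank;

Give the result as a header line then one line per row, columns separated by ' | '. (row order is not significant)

== RESULT ==
users.rank | sum_amt
10 | 2

Derivation:
After JOIN depts (2 rows):
users.amt | users.rank | users.yr | users.id | depts.amt | depts.owner
3 | 8 | 40 | 2 | 3 | eve
2 | 10 | 9 | 2 | 2 | bob
After WHERE (1 rows):
users.amt | users.rank | users.yr | users.id | depts.amt | depts.owner
2 | 10 | 9 | 2 | 2 | bob
After GROUP BY (1 rows):
users.rank | sum_amt
10 | 2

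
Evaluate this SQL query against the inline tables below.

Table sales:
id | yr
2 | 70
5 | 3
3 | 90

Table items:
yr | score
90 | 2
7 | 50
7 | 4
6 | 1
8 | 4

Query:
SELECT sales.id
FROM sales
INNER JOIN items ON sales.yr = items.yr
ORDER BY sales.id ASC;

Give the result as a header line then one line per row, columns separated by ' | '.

== RESULT ==
sales.id
3

Derivation:
After JOIN items (1 rows):
sales.id | sales.yr | items.yr | items.score
3 | 90 | 90 | 2
After SELECT (1 rows):
sales.id
3
After ORDER BY (1 rows):
sales.id
3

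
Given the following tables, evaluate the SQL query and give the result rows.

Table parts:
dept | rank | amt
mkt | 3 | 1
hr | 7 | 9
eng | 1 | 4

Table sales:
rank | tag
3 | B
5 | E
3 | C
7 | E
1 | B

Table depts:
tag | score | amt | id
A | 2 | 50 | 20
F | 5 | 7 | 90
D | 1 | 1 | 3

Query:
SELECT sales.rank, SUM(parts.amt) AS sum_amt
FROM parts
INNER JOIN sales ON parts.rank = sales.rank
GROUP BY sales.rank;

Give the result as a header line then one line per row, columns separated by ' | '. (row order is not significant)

After JOIN sales (4 rows):
parts.dept | parts.rank | parts.amt | sales.rank | sales.tag
mkt | 3 | 1 | 3 | B
mkt | 3 | 1 | 3 | C
hr | 7 | 9 | 7 | E
eng | 1 | 4 | 1 | B
After GROUP BY (3 rows):
sales.rank | sum_amt
3 | 2
7 | 9
1 | 4

== RESULT ==
sales.rank | sum_amt
3 | 2
7 | 9
1 | 4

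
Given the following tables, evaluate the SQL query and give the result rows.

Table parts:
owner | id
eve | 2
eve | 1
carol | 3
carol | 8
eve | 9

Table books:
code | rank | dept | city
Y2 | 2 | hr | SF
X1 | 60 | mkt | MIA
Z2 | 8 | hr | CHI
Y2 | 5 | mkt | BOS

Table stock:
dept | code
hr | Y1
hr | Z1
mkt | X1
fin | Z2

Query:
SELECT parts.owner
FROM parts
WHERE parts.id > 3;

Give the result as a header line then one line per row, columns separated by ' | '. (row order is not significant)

== RESULT ==
parts.owner
carol
eve

Derivation:
After WHERE (2 rows):
parts.owner | parts.id
carol | 8
eve | 9
After SELECT (2 rows):
parts.owner
carol
eve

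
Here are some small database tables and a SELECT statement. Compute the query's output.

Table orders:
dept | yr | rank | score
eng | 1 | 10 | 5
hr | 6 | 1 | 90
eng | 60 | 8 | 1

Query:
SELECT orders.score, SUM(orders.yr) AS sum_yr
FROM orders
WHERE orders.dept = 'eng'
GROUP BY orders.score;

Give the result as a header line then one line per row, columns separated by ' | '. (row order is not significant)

== RESULT ==
orders.score | sum_yr
5 | 1
1 | 60

Derivation:
After WHERE (2 rows):
orders.dept | orders.yr | orders.rank | orders.score
eng | 1 | 10 | 5
eng | 60 | 8 | 1
After GROUP BY (2 rows):
orders.score | sum_yr
5 | 1
1 | 60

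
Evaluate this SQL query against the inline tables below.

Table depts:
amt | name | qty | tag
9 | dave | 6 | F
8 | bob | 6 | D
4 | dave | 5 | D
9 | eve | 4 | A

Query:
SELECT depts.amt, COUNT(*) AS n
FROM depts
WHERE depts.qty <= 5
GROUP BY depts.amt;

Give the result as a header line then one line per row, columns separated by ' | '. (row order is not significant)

== RESULT ==
depts.amt | n
4 | 1
9 | 1

Derivation:
After WHERE (2 rows):
depts.amt | depts.name | depts.qty | depts.tag
4 | dave | 5 | D
9 | eve | 4 | A
After GROUP BY (2 rows):
depts.amt | n
4 | 1
9 | 1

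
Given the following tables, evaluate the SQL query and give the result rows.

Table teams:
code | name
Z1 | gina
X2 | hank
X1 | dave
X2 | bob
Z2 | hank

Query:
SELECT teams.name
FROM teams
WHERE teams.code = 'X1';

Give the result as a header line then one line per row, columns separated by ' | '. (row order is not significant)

== RESULT ==
teams.name
dave

Derivation:
After WHERE (1 rows):
teams.code | teams.name
X1 | dave
After SELECT (1 rows):
teams.name
dave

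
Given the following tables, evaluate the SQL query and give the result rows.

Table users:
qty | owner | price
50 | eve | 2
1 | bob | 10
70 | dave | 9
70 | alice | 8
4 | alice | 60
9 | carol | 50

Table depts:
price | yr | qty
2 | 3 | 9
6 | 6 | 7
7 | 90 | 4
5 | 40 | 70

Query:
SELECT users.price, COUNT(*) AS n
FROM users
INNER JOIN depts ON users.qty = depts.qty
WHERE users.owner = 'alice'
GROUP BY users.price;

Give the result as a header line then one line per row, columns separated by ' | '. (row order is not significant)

== RESULT ==
users.price | n
8 | 1
60 | 1

Derivation:
After JOIN depts (4 rows):
users.qty | users.owner | users.price | depts.price | depts.yr | depts.qty
70 | dave | 9 | 5 | 40 | 70
70 | alice | 8 | 5 | 40 | 70
4 | alice | 60 | 7 | 90 | 4
9 | carol | 50 | 2 | 3 | 9
After WHERE (2 rows):
users.qty | users.owner | users.price | depts.price | depts.yr | depts.qty
70 | alice | 8 | 5 | 40 | 70
4 | alice | 60 | 7 | 90 | 4
After GROUP BY (2 rows):
users.price | n
8 | 1
60 | 1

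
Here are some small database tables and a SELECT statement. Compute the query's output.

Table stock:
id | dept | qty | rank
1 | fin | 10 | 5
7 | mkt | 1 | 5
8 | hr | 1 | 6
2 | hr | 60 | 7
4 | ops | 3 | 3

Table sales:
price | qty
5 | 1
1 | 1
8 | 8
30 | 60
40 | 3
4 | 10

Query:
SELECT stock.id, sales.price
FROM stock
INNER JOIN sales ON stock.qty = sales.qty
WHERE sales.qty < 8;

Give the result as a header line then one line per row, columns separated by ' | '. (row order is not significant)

After JOIN sales (7 rows):
stock.id | stock.dept | stock.qty | stock.rank | sales.price | sales.qty
1 | fin | 10 | 5 | 4 | 10
7 | mkt | 1 | 5 | 5 | 1
7 | mkt | 1 | 5 | 1 | 1
8 | hr | 1 | 6 | 5 | 1
8 | hr | 1 | 6 | 1 | 1
2 | hr | 60 | 7 | 30 | 60
4 | ops | 3 | 3 | 40 | 3
After WHERE (5 rows):
stock.id | stock.dept | stock.qty | stock.rank | sales.price | sales.qty
7 | mkt | 1 | 5 | 5 | 1
7 | mkt | 1 | 5 | 1 | 1
8 | hr | 1 | 6 | 5 | 1
8 | hr | 1 | 6 | 1 | 1
4 | ops | 3 | 3 | 40 | 3
After SELECT (5 rows):
stock.id | sales.price
7 | 5
7 | 1
8 | 5
8 | 1
4 | 40

== RESULT ==
stock.id | sales.price
7 | 5
7 | 1
8 | 5
8 | 1
4 | 40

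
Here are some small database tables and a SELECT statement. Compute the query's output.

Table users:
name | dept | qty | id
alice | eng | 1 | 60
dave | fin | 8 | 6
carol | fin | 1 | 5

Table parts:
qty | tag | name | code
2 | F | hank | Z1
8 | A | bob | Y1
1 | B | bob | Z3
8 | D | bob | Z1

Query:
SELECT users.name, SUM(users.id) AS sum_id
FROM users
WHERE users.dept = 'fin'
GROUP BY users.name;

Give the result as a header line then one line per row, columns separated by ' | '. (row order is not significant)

After WHERE (2 rows):
users.name | users.dept | users.qty | users.id
dave | fin | 8 | 6
carol | fin | 1 | 5
After GROUP BY (2 rows):
users.name | sum_id
dave | 6
carol | 5

== RESULT ==
users.name | sum_id
dave | 6
carol | 5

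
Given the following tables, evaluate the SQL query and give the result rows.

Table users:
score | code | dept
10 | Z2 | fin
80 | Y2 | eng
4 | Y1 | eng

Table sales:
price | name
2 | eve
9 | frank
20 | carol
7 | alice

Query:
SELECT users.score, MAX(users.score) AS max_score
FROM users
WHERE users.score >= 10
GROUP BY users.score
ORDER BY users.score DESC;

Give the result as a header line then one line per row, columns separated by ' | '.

After WHERE (2 rows):
users.score | users.code | users.dept
10 | Z2 | fin
80 | Y2 | eng
After GROUP BY (2 rows):
users.score | max_score
10 | 10
80 | 80
After ORDER BY (2 rows):
users.score | max_score
80 | 80
10 | 10

== RESULT ==
users.score | max_score
80 | 80
10 | 10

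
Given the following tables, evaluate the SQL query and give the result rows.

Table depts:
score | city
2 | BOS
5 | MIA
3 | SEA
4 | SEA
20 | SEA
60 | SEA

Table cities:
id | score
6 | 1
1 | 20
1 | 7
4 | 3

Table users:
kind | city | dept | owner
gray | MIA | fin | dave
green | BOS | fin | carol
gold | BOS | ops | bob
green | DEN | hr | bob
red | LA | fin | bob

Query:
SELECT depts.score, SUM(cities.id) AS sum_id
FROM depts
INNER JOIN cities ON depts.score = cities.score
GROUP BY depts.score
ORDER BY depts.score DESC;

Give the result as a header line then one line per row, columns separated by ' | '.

== RESULT ==
depts.score | sum_id
20 | 1
3 | 4

Derivation:
After JOIN cities (2 rows):
depts.score | depts.city | cities.id | cities.score
3 | SEA | 4 | 3
20 | SEA | 1 | 20
After GROUP BY (2 rows):
depts.score | sum_id
3 | 4
20 | 1
After ORDER BY (2 rows):
depts.score | sum_id
20 | 1
3 | 4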